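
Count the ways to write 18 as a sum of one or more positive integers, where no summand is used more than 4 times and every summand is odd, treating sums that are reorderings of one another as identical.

A partial list (first 12 by largest part):
17 + 1
15 + 3
15 + 1 + 1 + 1
13 + 5
13 + 3 + 1 + 1
11 + 7
11 + 5 + 1 + 1
11 + 3 + 3 + 1
11 + 3 + 1 + 1 + 1 + 1
9 + 9
9 + 7 + 1 + 1
9 + 5 + 3 + 1
…and 14 more, for 26 total.

26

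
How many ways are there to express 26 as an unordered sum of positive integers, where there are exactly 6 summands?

282

There are 282 such partitions.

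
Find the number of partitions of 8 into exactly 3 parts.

The partitions of 8 that satisfy the conditions:
1,1,6
1,2,5
1,3,4
2,2,4
2,3,3

5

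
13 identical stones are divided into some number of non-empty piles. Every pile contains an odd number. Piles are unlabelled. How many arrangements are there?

The partitions of 13 that satisfy the conditions:
13
1, 1, 11
1, 3, 9
1, 1, 1, 1, 9
1, 5, 7
3, 3, 7
1, 1, 1, 3, 7
1, 1, 1, 1, 1, 1, 7
3, 5, 5
1, 1, 1, 5, 5
1, 1, 3, 3, 5
1, 1, 1, 1, 1, 3, 5
1, 1, 1, 1, 1, 1, 1, 1, 5
1, 3, 3, 3, 3
1, 1, 1, 1, 3, 3, 3
1, 1, 1, 1, 1, 1, 1, 3, 3
1, 1, 1, 1, 1, 1, 1, 1, 1, 1, 3
1, 1, 1, 1, 1, 1, 1, 1, 1, 1, 1, 1, 1
That's 18 in total.

18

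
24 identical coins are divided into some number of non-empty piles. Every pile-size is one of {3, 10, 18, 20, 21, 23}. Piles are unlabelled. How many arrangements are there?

3

Listing the qualifying partitions of 24:
21, 3
18, 3, 3
3, 3, 3, 3, 3, 3, 3, 3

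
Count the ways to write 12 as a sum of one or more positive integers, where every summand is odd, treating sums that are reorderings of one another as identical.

15

They are:
11+1
9+3
9+1+1+1
7+5
7+3+1+1
7+1+1+1+1+1
5+5+1+1
5+3+3+1
5+3+1+1+1+1
5+1+1+1+1+1+1+1
3+3+3+3
3+3+3+1+1+1
3+3+1+1+1+1+1+1
3+1+1+1+1+1+1+1+1+1
1+1+1+1+1+1+1+1+1+1+1+1
Counting gives 15.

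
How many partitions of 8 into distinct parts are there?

6

The partitions of 8 that satisfy the conditions:
8
7,1
6,2
5,3
5,2,1
4,3,1
Counting gives 6.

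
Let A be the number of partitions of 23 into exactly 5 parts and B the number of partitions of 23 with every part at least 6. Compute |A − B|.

129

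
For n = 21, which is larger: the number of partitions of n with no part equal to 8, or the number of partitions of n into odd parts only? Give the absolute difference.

Partitions of 21 with no part equal to 8: 691.
Partitions of 21 into odd parts only: 76.
|691 − 76| = 615.

615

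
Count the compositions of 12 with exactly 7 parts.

462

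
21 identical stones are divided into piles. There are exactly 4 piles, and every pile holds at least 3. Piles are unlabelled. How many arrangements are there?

The partitions of 21 that satisfy the conditions:
12 + 3 + 3 + 3
11 + 4 + 3 + 3
10 + 5 + 3 + 3
10 + 4 + 4 + 3
9 + 6 + 3 + 3
9 + 5 + 4 + 3
9 + 4 + 4 + 4
8 + 7 + 3 + 3
8 + 6 + 4 + 3
8 + 5 + 5 + 3
8 + 5 + 4 + 4
7 + 7 + 4 + 3
7 + 6 + 5 + 3
7 + 6 + 4 + 4
7 + 5 + 5 + 4
6 + 6 + 6 + 3
6 + 6 + 5 + 4
6 + 5 + 5 + 5
Counting gives 18.

18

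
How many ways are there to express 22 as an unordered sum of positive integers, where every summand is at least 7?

The partitions of 22 that satisfy the conditions:
22
7,15
8,14
9,13
10,12
11,11
7,7,8

7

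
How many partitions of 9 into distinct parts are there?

The partitions of 9 that satisfy the conditions:
9
8+1
7+2
6+3
6+2+1
5+4
5+3+1
4+3+2
That's 8 in total.

8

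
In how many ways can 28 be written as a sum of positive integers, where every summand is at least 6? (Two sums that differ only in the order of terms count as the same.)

There are too many to list fully; the first 12 (by largest part) are:
28
22 + 6
21 + 7
20 + 8
19 + 9
18 + 10
17 + 11
16 + 12
16 + 6 + 6
15 + 13
15 + 7 + 6
14 + 14
…and 17 more, for 29 total.

29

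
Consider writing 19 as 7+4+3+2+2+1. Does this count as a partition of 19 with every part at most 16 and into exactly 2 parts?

The parts sum to 19, and the condition 'there are exactly 2 summands' is violated.

No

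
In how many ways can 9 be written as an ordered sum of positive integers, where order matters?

256

There are 8 gaps and each independently is a cut or not, giving 2^8 = 256.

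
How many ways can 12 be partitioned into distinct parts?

15

They are:
12
11, 1
10, 2
9, 3
9, 2, 1
8, 4
8, 3, 1
7, 5
7, 4, 1
7, 3, 2
6, 5, 1
6, 4, 2
6, 3, 2, 1
5, 4, 3
5, 4, 2, 1
Counting gives 15.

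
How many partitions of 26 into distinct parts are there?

Enumerating by decreasing first part gives 165 partitions in all.

165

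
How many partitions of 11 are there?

56

There are too many to list fully; the first 12 (by largest part) are:
11
10+1
9+2
9+1+1
8+3
8+2+1
8+1+1+1
7+4
7+3+1
7+2+2
7+2+1+1
7+1+1+1+1
…and 44 more, for 56 total.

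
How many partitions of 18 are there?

385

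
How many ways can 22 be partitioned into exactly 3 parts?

40

There are too many to list fully; the first 12 (by largest part) are:
20, 1, 1
19, 2, 1
18, 3, 1
18, 2, 2
17, 4, 1
17, 3, 2
16, 5, 1
16, 4, 2
16, 3, 3
15, 6, 1
15, 5, 2
15, 4, 3
…and 28 more, for 40 total.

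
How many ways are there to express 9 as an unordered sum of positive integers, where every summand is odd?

The partitions of 9 that satisfy the conditions:
9
7 + 1 + 1
5 + 3 + 1
5 + 1 + 1 + 1 + 1
3 + 3 + 3
3 + 3 + 1 + 1 + 1
3 + 1 + 1 + 1 + 1 + 1 + 1
1 + 1 + 1 + 1 + 1 + 1 + 1 + 1 + 1
Counting gives 8.

8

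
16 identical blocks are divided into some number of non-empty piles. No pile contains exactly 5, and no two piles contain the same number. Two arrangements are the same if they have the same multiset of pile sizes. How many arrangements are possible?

23

They are:
16
15, 1
14, 2
13, 3
13, 2, 1
12, 4
12, 3, 1
11, 4, 1
11, 3, 2
10, 6
10, 4, 2
10, 3, 2, 1
9, 7
9, 6, 1
9, 4, 3
9, 4, 2, 1
8, 7, 1
8, 6, 2
8, 4, 3, 1
7, 6, 3
7, 6, 2, 1
7, 4, 3, 2
6, 4, 3, 2, 1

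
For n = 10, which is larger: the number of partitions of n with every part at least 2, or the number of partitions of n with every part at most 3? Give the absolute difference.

2

Partitions of 10 with every part at least 2: 12.
Partitions of 10 with every part at most 3: 14.
|12 − 14| = 2.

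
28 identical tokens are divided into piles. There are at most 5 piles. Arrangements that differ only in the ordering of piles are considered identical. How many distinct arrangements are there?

Counting exhaustively, 540 partitions satisfy the conditions.

540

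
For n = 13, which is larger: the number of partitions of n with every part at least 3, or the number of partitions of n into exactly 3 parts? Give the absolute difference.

4

Partitions of 13 with every part at least 3: 10.
Partitions of 13 into exactly 3 parts: 14.
|10 − 14| = 4.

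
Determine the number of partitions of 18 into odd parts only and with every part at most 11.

There are too many to list fully; the first 12 (by largest part) are:
7+11
1+1+5+11
1+3+3+11
1+1+1+1+3+11
1+1+1+1+1+1+1+11
9+9
1+1+7+9
1+3+5+9
1+1+1+1+5+9
3+3+3+9
1+1+1+3+3+9
1+1+1+1+1+1+3+9
…and 28 more, for 40 total.

40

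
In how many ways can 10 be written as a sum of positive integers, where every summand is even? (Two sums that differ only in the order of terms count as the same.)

Enumerating:
10
2 + 8
4 + 6
2 + 2 + 6
2 + 4 + 4
2 + 2 + 2 + 4
2 + 2 + 2 + 2 + 2

7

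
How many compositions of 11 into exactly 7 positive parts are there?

210

Equivalently, choose which 6 of the 10 gaps become plus signs: C(10,6) = 210.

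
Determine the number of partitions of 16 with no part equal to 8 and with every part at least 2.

48

A partial list (first 12 by largest part):
16
14,2
13,3
12,4
12,2,2
11,5
11,3,2
10,6
10,4,2
10,3,3
10,2,2,2
9,7
…and 36 more, for 48 total.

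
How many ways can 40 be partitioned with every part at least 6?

Direct enumeration gives 167 partitions.

167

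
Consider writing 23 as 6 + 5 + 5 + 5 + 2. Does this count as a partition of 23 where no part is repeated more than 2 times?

No

The parts sum to 23, and the condition 'no summand is used more than 2 times' is violated.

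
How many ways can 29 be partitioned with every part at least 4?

Systematic enumeration (by largest part, then next-largest, …) yields 115.

115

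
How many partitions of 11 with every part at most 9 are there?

A partial list (first 12 by largest part):
9+2
9+1+1
8+3
8+2+1
8+1+1+1
7+4
7+3+1
7+2+2
7+2+1+1
7+1+1+1+1
6+5
6+4+1
…and 42 more, for 54 total.

54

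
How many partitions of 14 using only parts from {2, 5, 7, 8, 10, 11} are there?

The partitions of 14 that satisfy the conditions:
10,2,2
8,2,2,2
7,7
7,5,2
5,5,2,2
2,2,2,2,2,2,2

6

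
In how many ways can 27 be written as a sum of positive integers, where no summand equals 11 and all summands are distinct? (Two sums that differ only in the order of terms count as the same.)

Systematic enumeration (by largest part, then next-largest, …) yields 163.

163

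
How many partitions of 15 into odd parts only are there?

There are too many to list fully; the first 12 (by largest part) are:
15
13 + 1 + 1
11 + 3 + 1
11 + 1 + 1 + 1 + 1
9 + 5 + 1
9 + 3 + 3
9 + 3 + 1 + 1 + 1
9 + 1 + 1 + 1 + 1 + 1 + 1
7 + 7 + 1
7 + 5 + 3
7 + 5 + 1 + 1 + 1
7 + 3 + 3 + 1 + 1
…and 15 more, for 27 total.

27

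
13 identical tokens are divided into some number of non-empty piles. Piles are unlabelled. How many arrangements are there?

101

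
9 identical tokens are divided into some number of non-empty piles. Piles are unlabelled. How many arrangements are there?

There are too many to list fully; the first 12 (by largest part) are:
9
8, 1
7, 2
7, 1, 1
6, 3
6, 2, 1
6, 1, 1, 1
5, 4
5, 3, 1
5, 2, 2
5, 2, 1, 1
5, 1, 1, 1, 1
…and 18 more, for 30 total.

30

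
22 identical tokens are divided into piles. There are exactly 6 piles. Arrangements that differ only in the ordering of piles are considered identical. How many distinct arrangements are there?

Systematic enumeration (by largest part, then next-largest, …) yields 136.

136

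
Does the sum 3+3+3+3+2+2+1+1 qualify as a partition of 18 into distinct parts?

No

The parts sum to 18, and the condition 'all summands are distinct' is violated.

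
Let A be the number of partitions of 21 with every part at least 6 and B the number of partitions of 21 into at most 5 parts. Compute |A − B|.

Partitions of 21 with every part at least 6: 9.
Partitions of 21 into at most 5 parts: 221.
|9 − 221| = 212.

212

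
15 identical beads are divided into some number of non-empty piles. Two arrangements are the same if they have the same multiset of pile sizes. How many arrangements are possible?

A full systematic count gives 176.

176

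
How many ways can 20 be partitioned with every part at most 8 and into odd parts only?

There are too many to list fully; the first 12 (by largest part) are:
1,5,7,7
3,3,7,7
1,1,1,3,7,7
1,1,1,1,1,1,7,7
3,5,5,7
1,1,1,5,5,7
1,1,3,3,5,7
1,1,1,1,1,3,5,7
1,1,1,1,1,1,1,1,5,7
1,3,3,3,3,7
1,1,1,1,3,3,3,7
1,1,1,1,1,1,1,3,3,7
…and 22 more, for 34 total.

34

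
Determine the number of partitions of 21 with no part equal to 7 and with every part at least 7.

They are:
21
13, 8
12, 9
11, 10
Counting gives 4.

4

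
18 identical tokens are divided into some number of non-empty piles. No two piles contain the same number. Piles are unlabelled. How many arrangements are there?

46

A partial list (first 12 by largest part):
18
1 + 17
2 + 16
3 + 15
1 + 2 + 15
4 + 14
1 + 3 + 14
5 + 13
1 + 4 + 13
2 + 3 + 13
6 + 12
1 + 5 + 12
…and 34 more, for 46 total.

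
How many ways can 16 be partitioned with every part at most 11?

Counting exhaustively, 219 partitions satisfy the conditions.

219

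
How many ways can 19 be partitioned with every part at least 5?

10

They are:
19
14, 5
13, 6
12, 7
11, 8
10, 9
9, 5, 5
8, 6, 5
7, 7, 5
7, 6, 6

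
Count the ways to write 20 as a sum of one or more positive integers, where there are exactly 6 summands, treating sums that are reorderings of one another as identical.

90

Direct enumeration gives 90 partitions.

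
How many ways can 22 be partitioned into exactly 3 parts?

There are too many to list fully; the first 12 (by largest part) are:
20+1+1
19+2+1
18+3+1
18+2+2
17+4+1
17+3+2
16+5+1
16+4+2
16+3+3
15+6+1
15+5+2
15+4+3
…and 28 more, for 40 total.

40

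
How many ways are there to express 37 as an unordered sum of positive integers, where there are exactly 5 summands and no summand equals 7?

Direct enumeration gives 625 partitions.

625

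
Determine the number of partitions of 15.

Direct enumeration gives 176 partitions.

176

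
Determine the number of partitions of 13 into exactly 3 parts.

14

They are:
11, 1, 1
10, 2, 1
9, 3, 1
9, 2, 2
8, 4, 1
8, 3, 2
7, 5, 1
7, 4, 2
7, 3, 3
6, 6, 1
6, 5, 2
6, 4, 3
5, 5, 3
5, 4, 4
Counting gives 14.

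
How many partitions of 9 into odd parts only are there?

8

Listing the qualifying partitions of 9:
9
7,1,1
5,3,1
5,1,1,1,1
3,3,3
3,3,1,1,1
3,1,1,1,1,1,1
1,1,1,1,1,1,1,1,1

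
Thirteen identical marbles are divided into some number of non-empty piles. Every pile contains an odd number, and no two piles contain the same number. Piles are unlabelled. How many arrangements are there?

3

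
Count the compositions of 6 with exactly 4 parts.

10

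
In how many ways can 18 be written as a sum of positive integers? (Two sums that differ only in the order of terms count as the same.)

Counting exhaustively, 385 partitions satisfy the conditions.

385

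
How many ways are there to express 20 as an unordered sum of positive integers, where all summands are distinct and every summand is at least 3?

20

The partitions of 20 that satisfy the conditions:
20
17 + 3
16 + 4
15 + 5
14 + 6
13 + 7
13 + 4 + 3
12 + 8
12 + 5 + 3
11 + 9
11 + 6 + 3
11 + 5 + 4
10 + 7 + 3
10 + 6 + 4
9 + 8 + 3
9 + 7 + 4
9 + 6 + 5
8 + 7 + 5
8 + 5 + 4 + 3
7 + 6 + 4 + 3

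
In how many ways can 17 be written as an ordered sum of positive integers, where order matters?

The number of compositions of n is 2^(n−1); here 2^16 = 65536.

65536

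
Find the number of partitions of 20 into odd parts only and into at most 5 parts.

20

Enumerating:
19,1
17,3
17,1,1,1
15,5
15,3,1,1
13,7
13,5,1,1
13,3,3,1
11,9
11,7,1,1
11,5,3,1
11,3,3,3
9,9,1,1
9,7,3,1
9,5,5,1
9,5,3,3
7,7,5,1
7,7,3,3
7,5,5,3
5,5,5,5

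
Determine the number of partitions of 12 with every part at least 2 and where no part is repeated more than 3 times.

18

The partitions of 12 that satisfy the conditions:
12
10 + 2
9 + 3
8 + 4
8 + 2 + 2
7 + 5
7 + 3 + 2
6 + 6
6 + 4 + 2
6 + 3 + 3
6 + 2 + 2 + 2
5 + 5 + 2
5 + 4 + 3
5 + 3 + 2 + 2
4 + 4 + 4
4 + 4 + 2 + 2
4 + 3 + 3 + 2
3 + 3 + 2 + 2 + 2
Counting gives 18.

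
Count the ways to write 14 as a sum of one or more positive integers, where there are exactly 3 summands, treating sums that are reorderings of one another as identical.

16

They are:
12+1+1
11+2+1
10+3+1
10+2+2
9+4+1
9+3+2
8+5+1
8+4+2
8+3+3
7+6+1
7+5+2
7+4+3
6+6+2
6+5+3
6+4+4
5+5+4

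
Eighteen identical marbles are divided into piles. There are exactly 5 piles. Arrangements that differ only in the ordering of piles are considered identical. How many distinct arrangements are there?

57

There are too many to list fully; the first 12 (by largest part) are:
14 + 1 + 1 + 1 + 1
13 + 2 + 1 + 1 + 1
12 + 3 + 1 + 1 + 1
12 + 2 + 2 + 1 + 1
11 + 4 + 1 + 1 + 1
11 + 3 + 2 + 1 + 1
11 + 2 + 2 + 2 + 1
10 + 5 + 1 + 1 + 1
10 + 4 + 2 + 1 + 1
10 + 3 + 3 + 1 + 1
10 + 3 + 2 + 2 + 1
10 + 2 + 2 + 2 + 2
…and 45 more, for 57 total.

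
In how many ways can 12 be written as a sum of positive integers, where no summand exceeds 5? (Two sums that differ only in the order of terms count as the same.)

There are too many to list fully; the first 12 (by largest part) are:
5,5,2
5,5,1,1
5,4,3
5,4,2,1
5,4,1,1,1
5,3,3,1
5,3,2,2
5,3,2,1,1
5,3,1,1,1,1
5,2,2,2,1
5,2,2,1,1,1
5,2,1,1,1,1,1
…and 35 more, for 47 total.

47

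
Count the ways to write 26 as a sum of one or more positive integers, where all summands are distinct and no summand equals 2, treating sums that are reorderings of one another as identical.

Systematic enumeration (by largest part, then next-largest, …) yields 95.

95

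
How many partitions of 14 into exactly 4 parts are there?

They are:
11, 1, 1, 1
10, 2, 1, 1
9, 3, 1, 1
9, 2, 2, 1
8, 4, 1, 1
8, 3, 2, 1
8, 2, 2, 2
7, 5, 1, 1
7, 4, 2, 1
7, 3, 3, 1
7, 3, 2, 2
6, 6, 1, 1
6, 5, 2, 1
6, 4, 3, 1
6, 4, 2, 2
6, 3, 3, 2
5, 5, 3, 1
5, 5, 2, 2
5, 4, 4, 1
5, 4, 3, 2
5, 3, 3, 3
4, 4, 4, 2
4, 4, 3, 3

23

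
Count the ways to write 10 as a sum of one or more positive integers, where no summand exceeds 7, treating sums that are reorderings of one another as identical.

38

There are too many to list fully; the first 12 (by largest part) are:
3 + 7
1 + 2 + 7
1 + 1 + 1 + 7
4 + 6
1 + 3 + 6
2 + 2 + 6
1 + 1 + 2 + 6
1 + 1 + 1 + 1 + 6
5 + 5
1 + 4 + 5
2 + 3 + 5
1 + 1 + 3 + 5
…and 26 more, for 38 total.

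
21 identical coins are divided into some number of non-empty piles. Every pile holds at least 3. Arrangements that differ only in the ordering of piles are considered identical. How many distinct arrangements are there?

There are too many to list fully; the first 12 (by largest part) are:
21
3+18
4+17
5+16
6+15
3+3+15
7+14
3+4+14
8+13
3+5+13
4+4+13
9+12
…and 48 more, for 60 total.

60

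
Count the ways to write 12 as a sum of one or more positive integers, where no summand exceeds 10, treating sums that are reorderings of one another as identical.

75

A full systematic count gives 75.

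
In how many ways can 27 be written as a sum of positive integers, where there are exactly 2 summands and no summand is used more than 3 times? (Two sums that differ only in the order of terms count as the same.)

The partitions of 27 that satisfy the conditions:
26,1
25,2
24,3
23,4
22,5
21,6
20,7
19,8
18,9
17,10
16,11
15,12
14,13
That's 13 in total.

13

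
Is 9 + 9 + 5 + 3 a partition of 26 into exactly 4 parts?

The parts sum to 26, and the condition 'there are exactly 4 summands' holds.

Yes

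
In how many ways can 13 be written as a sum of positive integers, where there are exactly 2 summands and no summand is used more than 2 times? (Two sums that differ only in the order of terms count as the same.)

6

Enumerating:
12+1
11+2
10+3
9+4
8+5
7+6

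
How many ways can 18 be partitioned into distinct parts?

46

A partial list (first 12 by largest part):
18
1,17
2,16
3,15
1,2,15
4,14
1,3,14
5,13
1,4,13
2,3,13
6,12
1,5,12
…and 34 more, for 46 total.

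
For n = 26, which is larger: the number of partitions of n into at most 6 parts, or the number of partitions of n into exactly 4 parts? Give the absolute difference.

Partitions of 26 into at most 6 parts: 709.
Partitions of 26 into exactly 4 parts: 136.
|709 − 136| = 573.

573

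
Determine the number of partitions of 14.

135

Systematic enumeration (by largest part, then next-largest, …) yields 135.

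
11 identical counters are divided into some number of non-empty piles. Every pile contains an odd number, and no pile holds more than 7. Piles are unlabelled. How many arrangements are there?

They are:
1+3+7
1+1+1+1+7
1+5+5
3+3+5
1+1+1+3+5
1+1+1+1+1+1+5
1+1+3+3+3
1+1+1+1+1+3+3
1+1+1+1+1+1+1+1+3
1+1+1+1+1+1+1+1+1+1+1

10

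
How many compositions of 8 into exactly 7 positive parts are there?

By stars and bars with positive parts, the count is C(7,6) = 7.

7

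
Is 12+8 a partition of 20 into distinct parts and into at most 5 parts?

Yes

The parts sum to 20, and the condition 'all summands are distinct' holds; the condition 'there are at most 5 summands' holds.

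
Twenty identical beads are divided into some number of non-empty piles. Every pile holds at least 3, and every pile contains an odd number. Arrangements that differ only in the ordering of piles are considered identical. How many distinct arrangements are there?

10

They are:
17, 3
15, 5
13, 7
11, 9
11, 3, 3, 3
9, 5, 3, 3
7, 7, 3, 3
7, 5, 5, 3
5, 5, 5, 5
5, 3, 3, 3, 3, 3
That's 10 in total.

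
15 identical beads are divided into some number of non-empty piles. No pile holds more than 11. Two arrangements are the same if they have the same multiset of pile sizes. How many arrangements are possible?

There are 169 such partitions.

169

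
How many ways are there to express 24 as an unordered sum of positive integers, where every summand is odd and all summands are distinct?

Listing the qualifying partitions of 24:
23,1
21,3
19,5
17,7
15,9
15,5,3,1
13,11
13,7,3,1
11,9,3,1
11,7,5,1
9,7,5,3
Counting gives 11.

11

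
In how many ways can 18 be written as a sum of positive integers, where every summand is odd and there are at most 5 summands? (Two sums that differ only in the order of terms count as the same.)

Listing the qualifying partitions of 18:
17+1
15+3
15+1+1+1
13+5
13+3+1+1
11+7
11+5+1+1
11+3+3+1
9+9
9+7+1+1
9+5+3+1
9+3+3+3
7+7+3+1
7+5+5+1
7+5+3+3
5+5+5+3
That's 16 in total.

16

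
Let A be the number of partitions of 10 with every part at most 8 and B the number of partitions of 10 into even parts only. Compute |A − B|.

33

Partitions of 10 with every part at most 8: 40.
Partitions of 10 into even parts only: 7.
|40 − 7| = 33.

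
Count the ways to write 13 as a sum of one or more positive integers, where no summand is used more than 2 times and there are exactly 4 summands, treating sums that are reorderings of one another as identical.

Enumerating:
9 + 2 + 1 + 1
8 + 3 + 1 + 1
8 + 2 + 2 + 1
7 + 4 + 1 + 1
7 + 3 + 2 + 1
6 + 5 + 1 + 1
6 + 4 + 2 + 1
6 + 3 + 3 + 1
6 + 3 + 2 + 2
5 + 5 + 2 + 1
5 + 4 + 3 + 1
5 + 4 + 2 + 2
5 + 3 + 3 + 2
4 + 4 + 3 + 2
That's 14 in total.

14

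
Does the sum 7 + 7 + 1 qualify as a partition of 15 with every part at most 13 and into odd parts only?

Yes

The parts sum to 15, and the condition 'no summand exceeds 13' holds; the condition 'every summand is odd' holds.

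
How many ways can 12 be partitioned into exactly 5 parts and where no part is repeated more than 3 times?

Enumerating:
7+2+1+1+1
6+3+1+1+1
6+2+2+1+1
5+4+1+1+1
5+3+2+1+1
5+2+2+2+1
4+4+2+1+1
4+3+3+1+1
4+3+2+2+1
3+3+3+2+1
3+3+2+2+2
That's 11 in total.

11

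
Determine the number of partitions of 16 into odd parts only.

32

There are too many to list fully; the first 12 (by largest part) are:
15 + 1
13 + 3
13 + 1 + 1 + 1
11 + 5
11 + 3 + 1 + 1
11 + 1 + 1 + 1 + 1 + 1
9 + 7
9 + 5 + 1 + 1
9 + 3 + 3 + 1
9 + 3 + 1 + 1 + 1 + 1
9 + 1 + 1 + 1 + 1 + 1 + 1 + 1
7 + 7 + 1 + 1
…and 20 more, for 32 total.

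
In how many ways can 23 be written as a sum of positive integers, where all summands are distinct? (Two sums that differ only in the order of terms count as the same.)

104

There are 104 such partitions.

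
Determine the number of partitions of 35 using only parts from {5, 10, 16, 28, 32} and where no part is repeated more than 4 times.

2

They are:
10,10,10,5
10,10,5,5,5
Counting gives 2.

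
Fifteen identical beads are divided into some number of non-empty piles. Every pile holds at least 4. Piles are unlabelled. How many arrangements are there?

8

Listing the qualifying partitions of 15:
15
4, 11
5, 10
6, 9
7, 8
4, 4, 7
4, 5, 6
5, 5, 5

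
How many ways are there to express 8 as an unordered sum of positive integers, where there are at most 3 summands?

10

They are:
8
1 + 7
2 + 6
1 + 1 + 6
3 + 5
1 + 2 + 5
4 + 4
1 + 3 + 4
2 + 2 + 4
2 + 3 + 3
That's 10 in total.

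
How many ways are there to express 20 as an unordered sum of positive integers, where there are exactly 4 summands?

64

A partial list (first 12 by largest part):
17 + 1 + 1 + 1
16 + 2 + 1 + 1
15 + 3 + 1 + 1
15 + 2 + 2 + 1
14 + 4 + 1 + 1
14 + 3 + 2 + 1
14 + 2 + 2 + 2
13 + 5 + 1 + 1
13 + 4 + 2 + 1
13 + 3 + 3 + 1
13 + 3 + 2 + 2
12 + 6 + 1 + 1
…and 52 more, for 64 total.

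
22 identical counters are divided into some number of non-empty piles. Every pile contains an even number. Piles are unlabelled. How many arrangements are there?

There are too many to list fully; the first 12 (by largest part) are:
22
20 + 2
18 + 4
18 + 2 + 2
16 + 6
16 + 4 + 2
16 + 2 + 2 + 2
14 + 8
14 + 6 + 2
14 + 4 + 4
14 + 4 + 2 + 2
14 + 2 + 2 + 2 + 2
…and 44 more, for 56 total.

56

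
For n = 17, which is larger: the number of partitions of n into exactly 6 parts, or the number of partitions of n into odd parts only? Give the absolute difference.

6

Partitions of 17 into exactly 6 parts: 44.
Partitions of 17 into odd parts only: 38.
|44 − 38| = 6.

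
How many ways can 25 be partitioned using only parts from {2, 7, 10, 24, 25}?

Enumerating:
25
10, 7, 2, 2, 2, 2
7, 7, 7, 2, 2
7, 2, 2, 2, 2, 2, 2, 2, 2, 2
Counting gives 4.

4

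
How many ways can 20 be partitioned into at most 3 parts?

A partial list (first 12 by largest part):
20
19 + 1
18 + 2
18 + 1 + 1
17 + 3
17 + 2 + 1
16 + 4
16 + 3 + 1
16 + 2 + 2
15 + 5
15 + 4 + 1
15 + 3 + 2
…and 32 more, for 44 total.

44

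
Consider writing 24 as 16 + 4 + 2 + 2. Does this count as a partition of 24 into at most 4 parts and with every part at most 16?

Yes

The parts sum to 24, and the condition 'there are at most 4 summands' holds; the condition 'no summand exceeds 16' holds.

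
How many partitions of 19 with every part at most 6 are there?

235

A full systematic count gives 235.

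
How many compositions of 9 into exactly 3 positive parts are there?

28

Place 2 bars in the 8 internal gaps of a row of 9 dots: C(8,2) = 28.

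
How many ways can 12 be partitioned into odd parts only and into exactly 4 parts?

They are:
1 + 1 + 1 + 9
1 + 1 + 3 + 7
1 + 1 + 5 + 5
1 + 3 + 3 + 5
3 + 3 + 3 + 3
That's 5 in total.

5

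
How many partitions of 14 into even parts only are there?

15

The partitions of 14 that satisfy the conditions:
14
12,2
10,4
10,2,2
8,6
8,4,2
8,2,2,2
6,6,2
6,4,4
6,4,2,2
6,2,2,2,2
4,4,4,2
4,4,2,2,2
4,2,2,2,2,2
2,2,2,2,2,2,2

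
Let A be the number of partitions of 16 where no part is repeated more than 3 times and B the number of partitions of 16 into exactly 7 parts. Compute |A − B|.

104

Partitions of 16 where no part is repeated more than 3 times: 132.
Partitions of 16 into exactly 7 parts: 28.
|132 − 28| = 104.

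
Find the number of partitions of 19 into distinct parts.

There are too many to list fully; the first 12 (by largest part) are:
19
18,1
17,2
16,3
16,2,1
15,4
15,3,1
14,5
14,4,1
14,3,2
13,6
13,5,1
…and 42 more, for 54 total.

54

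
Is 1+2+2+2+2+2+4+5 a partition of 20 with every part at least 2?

The parts sum to 20, and the condition 'every summand is at least 2' is violated.

No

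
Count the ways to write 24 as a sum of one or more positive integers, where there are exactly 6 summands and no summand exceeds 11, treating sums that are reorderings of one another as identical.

There are 157 such partitions.

157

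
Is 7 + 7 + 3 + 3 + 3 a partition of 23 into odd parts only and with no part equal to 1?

The parts sum to 23, and the condition 'every summand is odd' holds; the condition 'no summand equals 1' holds.

Yes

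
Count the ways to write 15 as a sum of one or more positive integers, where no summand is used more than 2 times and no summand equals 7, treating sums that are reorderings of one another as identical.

57

There are too many to list fully; the first 12 (by largest part) are:
15
14,1
13,2
13,1,1
12,3
12,2,1
11,4
11,3,1
11,2,2
11,2,1,1
10,5
10,4,1
…and 45 more, for 57 total.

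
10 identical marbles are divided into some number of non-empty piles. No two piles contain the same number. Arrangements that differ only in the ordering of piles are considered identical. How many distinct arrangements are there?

10

They are:
10
9, 1
8, 2
7, 3
7, 2, 1
6, 4
6, 3, 1
5, 4, 1
5, 3, 2
4, 3, 2, 1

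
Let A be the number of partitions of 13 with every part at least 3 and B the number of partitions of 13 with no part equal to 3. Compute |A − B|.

Partitions of 13 with every part at least 3: 10.
Partitions of 13 with no part equal to 3: 59.
|10 − 59| = 49.

49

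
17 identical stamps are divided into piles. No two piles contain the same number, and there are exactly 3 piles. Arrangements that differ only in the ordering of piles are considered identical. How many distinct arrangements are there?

16

The partitions of 17 that satisfy the conditions:
14 + 2 + 1
13 + 3 + 1
12 + 4 + 1
12 + 3 + 2
11 + 5 + 1
11 + 4 + 2
10 + 6 + 1
10 + 5 + 2
10 + 4 + 3
9 + 7 + 1
9 + 6 + 2
9 + 5 + 3
8 + 7 + 2
8 + 6 + 3
8 + 5 + 4
7 + 6 + 4
That's 16 in total.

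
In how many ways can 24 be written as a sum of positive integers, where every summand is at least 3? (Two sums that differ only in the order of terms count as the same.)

110

Enumerating by decreasing first part gives 110 partitions in all.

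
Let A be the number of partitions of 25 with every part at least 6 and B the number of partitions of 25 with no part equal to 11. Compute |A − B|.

1806

Partitions of 25 with every part at least 6: 17.
Partitions of 25 with no part equal to 11: 1823.
|17 − 1823| = 1806.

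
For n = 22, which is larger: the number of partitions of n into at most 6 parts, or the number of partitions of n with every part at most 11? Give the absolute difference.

Partitions of 22 into at most 6 parts: 391.
Partitions of 22 with every part at most 11: 863.
|391 − 863| = 472.

472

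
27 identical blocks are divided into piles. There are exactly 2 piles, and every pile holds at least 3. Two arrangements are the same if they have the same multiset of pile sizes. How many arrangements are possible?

The partitions of 27 that satisfy the conditions:
3,24
4,23
5,22
6,21
7,20
8,19
9,18
10,17
11,16
12,15
13,14
That's 11 in total.

11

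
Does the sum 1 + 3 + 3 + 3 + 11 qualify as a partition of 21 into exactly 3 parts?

No

The parts sum to 21, and the condition 'there are exactly 3 summands' is violated.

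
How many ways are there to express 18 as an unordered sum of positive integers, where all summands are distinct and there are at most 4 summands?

43

There are too many to list fully; the first 12 (by largest part) are:
18
17, 1
16, 2
15, 3
15, 2, 1
14, 4
14, 3, 1
13, 5
13, 4, 1
13, 3, 2
12, 6
12, 5, 1
…and 31 more, for 43 total.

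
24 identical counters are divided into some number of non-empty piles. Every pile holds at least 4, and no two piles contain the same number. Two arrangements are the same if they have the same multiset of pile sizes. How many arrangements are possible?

The partitions of 24 that satisfy the conditions:
24
4 + 20
5 + 19
6 + 18
7 + 17
8 + 16
9 + 15
4 + 5 + 15
10 + 14
4 + 6 + 14
11 + 13
4 + 7 + 13
5 + 6 + 13
4 + 8 + 12
5 + 7 + 12
4 + 9 + 11
5 + 8 + 11
6 + 7 + 11
5 + 9 + 10
6 + 8 + 10
7 + 8 + 9
4 + 5 + 6 + 9
4 + 5 + 7 + 8

23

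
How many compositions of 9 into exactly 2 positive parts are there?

8

Equivalently, choose which 1 of the 8 gaps become plus signs: C(8,1) = 8.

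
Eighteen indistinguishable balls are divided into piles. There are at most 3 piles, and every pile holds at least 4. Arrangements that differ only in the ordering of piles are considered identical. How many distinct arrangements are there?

Enumerating:
18
4,14
5,13
6,12
7,11
8,10
4,4,10
9,9
4,5,9
4,6,8
5,5,8
4,7,7
5,6,7
6,6,6

14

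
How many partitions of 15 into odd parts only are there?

A partial list (first 12 by largest part):
15
13,1,1
11,3,1
11,1,1,1,1
9,5,1
9,3,3
9,3,1,1,1
9,1,1,1,1,1,1
7,7,1
7,5,3
7,5,1,1,1
7,3,3,1,1
…and 15 more, for 27 total.

27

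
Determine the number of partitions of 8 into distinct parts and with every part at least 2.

3

The partitions of 8 that satisfy the conditions:
8
2,6
3,5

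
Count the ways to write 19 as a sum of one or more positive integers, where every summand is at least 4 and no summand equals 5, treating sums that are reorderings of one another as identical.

Enumerating:
19
15+4
13+6
12+7
11+8
11+4+4
10+9
9+6+4
8+7+4
7+6+6
7+4+4+4

11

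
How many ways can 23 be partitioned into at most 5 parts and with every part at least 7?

8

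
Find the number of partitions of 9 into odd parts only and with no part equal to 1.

Listing the qualifying partitions of 9:
9
3,3,3
That's 2 in total.

2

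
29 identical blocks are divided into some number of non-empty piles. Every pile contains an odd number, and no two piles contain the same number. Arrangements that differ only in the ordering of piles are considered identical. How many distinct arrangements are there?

The partitions of 29 that satisfy the conditions:
29
25 + 3 + 1
23 + 5 + 1
21 + 7 + 1
21 + 5 + 3
19 + 9 + 1
19 + 7 + 3
17 + 11 + 1
17 + 9 + 3
17 + 7 + 5
15 + 13 + 1
15 + 11 + 3
15 + 9 + 5
13 + 11 + 5
13 + 9 + 7
13 + 7 + 5 + 3 + 1
11 + 9 + 5 + 3 + 1

17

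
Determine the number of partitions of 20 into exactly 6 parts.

There are 90 such partitions.

90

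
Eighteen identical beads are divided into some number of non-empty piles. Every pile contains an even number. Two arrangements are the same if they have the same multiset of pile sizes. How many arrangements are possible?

30

There are too many to list fully; the first 12 (by largest part) are:
18
16,2
14,4
14,2,2
12,6
12,4,2
12,2,2,2
10,8
10,6,2
10,4,4
10,4,2,2
10,2,2,2,2
…and 18 more, for 30 total.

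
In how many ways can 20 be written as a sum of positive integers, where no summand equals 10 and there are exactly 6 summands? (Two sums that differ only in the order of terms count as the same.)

Systematic enumeration (by largest part, then next-largest, …) yields 83.

83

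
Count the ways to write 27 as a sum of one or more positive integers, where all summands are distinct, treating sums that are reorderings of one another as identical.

192

There are 192 such partitions.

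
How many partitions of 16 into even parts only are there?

22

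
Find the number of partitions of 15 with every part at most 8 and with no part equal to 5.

106

Enumerating by decreasing first part gives 106 partitions in all.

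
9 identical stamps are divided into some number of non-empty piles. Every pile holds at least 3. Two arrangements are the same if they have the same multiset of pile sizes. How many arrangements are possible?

4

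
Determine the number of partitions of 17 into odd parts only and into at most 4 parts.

9

The partitions of 17 that satisfy the conditions:
17
15,1,1
13,3,1
11,5,1
11,3,3
9,7,1
9,5,3
7,7,3
7,5,5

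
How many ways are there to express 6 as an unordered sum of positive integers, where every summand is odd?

4

The partitions of 6 that satisfy the conditions:
5+1
3+3
3+1+1+1
1+1+1+1+1+1
That's 4 in total.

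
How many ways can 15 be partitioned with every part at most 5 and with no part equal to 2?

27

There are too many to list fully; the first 12 (by largest part) are:
5,5,5
5,5,4,1
5,5,3,1,1
5,5,1,1,1,1,1
5,4,4,1,1
5,4,3,3
5,4,3,1,1,1
5,4,1,1,1,1,1,1
5,3,3,3,1
5,3,3,1,1,1,1
5,3,1,1,1,1,1,1,1
5,1,1,1,1,1,1,1,1,1,1
…and 15 more, for 27 total.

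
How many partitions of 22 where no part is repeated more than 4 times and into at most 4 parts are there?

136

A full systematic count gives 136.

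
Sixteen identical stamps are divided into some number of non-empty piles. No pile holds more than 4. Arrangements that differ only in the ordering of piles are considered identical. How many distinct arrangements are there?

64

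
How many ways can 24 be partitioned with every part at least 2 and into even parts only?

Direct enumeration gives 77 partitions.

77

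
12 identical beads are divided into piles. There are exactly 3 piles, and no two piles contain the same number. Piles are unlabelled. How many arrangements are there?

Listing the qualifying partitions of 12:
1, 2, 9
1, 3, 8
1, 4, 7
2, 3, 7
1, 5, 6
2, 4, 6
3, 4, 5

7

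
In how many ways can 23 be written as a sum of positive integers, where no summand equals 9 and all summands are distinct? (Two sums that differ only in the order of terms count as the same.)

Counting exhaustively, 85 partitions satisfy the conditions.

85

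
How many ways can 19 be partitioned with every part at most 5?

Systematic enumeration (by largest part, then next-largest, …) yields 164.

164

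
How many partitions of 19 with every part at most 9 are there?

Direct enumeration gives 393 partitions.

393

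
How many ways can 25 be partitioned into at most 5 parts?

Direct enumeration gives 377 partitions.

377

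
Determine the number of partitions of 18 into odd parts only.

There are too many to list fully; the first 12 (by largest part) are:
17,1
15,3
15,1,1,1
13,5
13,3,1,1
13,1,1,1,1,1
11,7
11,5,1,1
11,3,3,1
11,3,1,1,1,1
11,1,1,1,1,1,1,1
9,9
…and 34 more, for 46 total.

46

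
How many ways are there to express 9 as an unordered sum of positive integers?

30

There are too many to list fully; the first 12 (by largest part) are:
9
1, 8
2, 7
1, 1, 7
3, 6
1, 2, 6
1, 1, 1, 6
4, 5
1, 3, 5
2, 2, 5
1, 1, 2, 5
1, 1, 1, 1, 5
…and 18 more, for 30 total.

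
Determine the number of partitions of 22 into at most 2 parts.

12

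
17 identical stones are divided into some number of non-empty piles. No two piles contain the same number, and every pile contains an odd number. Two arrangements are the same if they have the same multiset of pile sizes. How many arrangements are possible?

They are:
17
13+3+1
11+5+1
9+7+1
9+5+3

5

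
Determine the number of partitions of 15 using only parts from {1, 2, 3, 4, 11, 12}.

A partial list (first 12 by largest part):
3, 12
1, 2, 12
1, 1, 1, 12
4, 11
1, 3, 11
2, 2, 11
1, 1, 2, 11
1, 1, 1, 1, 11
3, 4, 4, 4
1, 2, 4, 4, 4
1, 1, 1, 4, 4, 4
1, 3, 3, 4, 4
…and 50 more, for 62 total.

62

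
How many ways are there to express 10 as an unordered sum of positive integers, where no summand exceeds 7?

38

A partial list (first 12 by largest part):
3, 7
1, 2, 7
1, 1, 1, 7
4, 6
1, 3, 6
2, 2, 6
1, 1, 2, 6
1, 1, 1, 1, 6
5, 5
1, 4, 5
2, 3, 5
1, 1, 3, 5
…and 26 more, for 38 total.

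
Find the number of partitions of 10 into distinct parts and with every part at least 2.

5

The partitions of 10 that satisfy the conditions:
10
8,2
7,3
6,4
5,3,2
Counting gives 5.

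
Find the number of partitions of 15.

Systematic enumeration (by largest part, then next-largest, …) yields 176.

176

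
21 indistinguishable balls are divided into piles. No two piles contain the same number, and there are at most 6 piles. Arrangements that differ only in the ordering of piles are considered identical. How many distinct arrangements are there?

76

Counting exhaustively, 76 partitions satisfy the conditions.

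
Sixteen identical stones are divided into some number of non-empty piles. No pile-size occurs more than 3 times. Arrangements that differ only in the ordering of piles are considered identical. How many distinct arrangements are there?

132

Direct enumeration gives 132 partitions.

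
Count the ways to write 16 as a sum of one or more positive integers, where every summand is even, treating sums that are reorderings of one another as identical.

Listing the qualifying partitions of 16:
16
2+14
4+12
2+2+12
6+10
2+4+10
2+2+2+10
8+8
2+6+8
4+4+8
2+2+4+8
2+2+2+2+8
4+6+6
2+2+6+6
2+4+4+6
2+2+2+4+6
2+2+2+2+2+6
4+4+4+4
2+2+4+4+4
2+2+2+2+4+4
2+2+2+2+2+2+4
2+2+2+2+2+2+2+2

22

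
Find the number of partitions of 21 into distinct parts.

76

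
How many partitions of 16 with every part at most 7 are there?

Counting exhaustively, 164 partitions satisfy the conditions.

164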